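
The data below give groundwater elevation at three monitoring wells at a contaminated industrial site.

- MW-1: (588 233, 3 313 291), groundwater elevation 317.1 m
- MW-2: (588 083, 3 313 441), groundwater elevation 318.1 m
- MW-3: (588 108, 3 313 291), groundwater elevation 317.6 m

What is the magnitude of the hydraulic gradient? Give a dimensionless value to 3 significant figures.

0.00481

Taking MW-1 as reference: MW-2−MW-1 = (-150, 150, +1.0); MW-3−MW-1 = (-125, 0, +0.5).
Solve a·Δx + b·Δy = Δh: det = (-150)·0 − (-125)·150 = 18750.
∂h/∂x = [(+1.0)·0 − (+0.5)·150] / 18750 = -0.004000
∂h/∂y = [(-150)·(+0.5) − (-125)·(+1.0)] / 18750 = +0.002667
|∇h| = √(-0.004000² + 0.002667²) = 0.004808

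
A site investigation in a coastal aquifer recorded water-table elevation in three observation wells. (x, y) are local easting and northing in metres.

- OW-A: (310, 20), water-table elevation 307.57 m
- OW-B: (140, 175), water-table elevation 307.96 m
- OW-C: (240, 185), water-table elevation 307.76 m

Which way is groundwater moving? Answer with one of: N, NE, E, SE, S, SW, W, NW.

Differences from OW-A: to OW-B (Δx, Δy, Δh) = (-170, 155, +0.39); to OW-C = (-70, 165, +0.19).
Solve a·Δx + b·Δy = Δh: det = (-170)·165 − (-70)·155 = -17200.
∂h/∂x = [(+0.39)·165 − (+0.19)·155] / -17200 = -0.002029
∂h/∂y = [(-170)·(+0.19) − (-70)·(+0.39)] / -17200 = +0.0002907
Flow = −∇h = (+0.002029 east, -0.0002907 north), which points east.

E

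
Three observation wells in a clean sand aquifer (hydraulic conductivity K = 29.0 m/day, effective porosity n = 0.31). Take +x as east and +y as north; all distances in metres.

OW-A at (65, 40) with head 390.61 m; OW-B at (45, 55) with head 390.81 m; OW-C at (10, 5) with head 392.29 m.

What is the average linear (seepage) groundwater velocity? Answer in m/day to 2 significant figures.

Differences from OW-A: to OW-B (Δx, Δy, Δh) = (-20, 15, +0.20); to OW-C = (-55, -35, +1.68).
Solve a·Δx + b·Δy = Δh: det = (-20)·(-35) − (-55)·15 = 1525.
∂h/∂x = [(+0.20)·(-35) − (+1.68)·15] / 1525 = -0.02111
∂h/∂y = [(-20)·(+1.68) − (-55)·(+0.20)] / 1525 = -0.01482
|∇h| = √(-0.02111² + -0.01482²) = 0.02579
Seepage velocity v = K·i/n = 29.0 × 0.02579 / 0.31 = 2.413 m/day.

2.4 m/day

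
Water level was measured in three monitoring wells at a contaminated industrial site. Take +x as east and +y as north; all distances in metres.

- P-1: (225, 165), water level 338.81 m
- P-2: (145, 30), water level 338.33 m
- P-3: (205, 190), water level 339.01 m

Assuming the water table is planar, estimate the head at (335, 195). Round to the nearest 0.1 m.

Differences from P-1: to P-2 (Δx, Δy, Δh) = (-80, -135, -0.48); to P-3 = (-20, 25, +0.20).
Determinant of the coordinate differences = (-80)·25 − (-20)·(-135) = -4700.
∂h/∂x = [(-0.48)·25 − (+0.20)·(-135)] / -4700 = -0.003191
∂h/∂y = [(-80)·(+0.20) − (-20)·(-0.48)] / -4700 = +0.005447
h(335, 195) = 338.81 + (-0.003191)·(110) + (+0.005447)·(30) = 338.81 -0.351 +0.163 = 338.622 m.

338.6 m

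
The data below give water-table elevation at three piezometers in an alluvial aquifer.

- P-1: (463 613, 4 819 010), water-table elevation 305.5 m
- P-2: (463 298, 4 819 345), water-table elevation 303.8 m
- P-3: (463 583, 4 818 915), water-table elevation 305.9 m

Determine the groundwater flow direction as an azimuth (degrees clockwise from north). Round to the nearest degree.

351°

Differences from P-1: to P-2 (Δx, Δy, Δh) = (-315, 335, -1.7); to P-3 = (-30, -95, +0.4).
Determinant of the coordinate differences = (-315)·(-95) − (-30)·335 = 39975.
∂h/∂x = [(-1.7)·(-95) − (+0.4)·335] / 39975 = +0.0006879
∂h/∂y = [(-315)·(+0.4) − (-30)·(-1.7)] / 39975 = -0.004428
Flow direction (−∇h) has components (-0.0006879 E, +0.004428 N).
Azimuth = atan2(E, N) = atan2(-0.0006879, +0.004428) = 351.2° ≈ 351°.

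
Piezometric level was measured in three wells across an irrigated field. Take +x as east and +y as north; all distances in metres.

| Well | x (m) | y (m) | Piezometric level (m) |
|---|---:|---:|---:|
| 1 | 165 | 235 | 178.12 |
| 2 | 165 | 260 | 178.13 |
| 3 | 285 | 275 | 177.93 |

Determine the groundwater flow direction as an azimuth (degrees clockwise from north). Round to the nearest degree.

Differences from 1: to 2 (Δx, Δy, Δh) = (0, 25, +0.01); to 3 = (120, 40, -0.19).
Solve a·Δx + b·Δy = Δh: det = 0·40 − 120·25 = -3000.
∂h/∂x = [(+0.01)·40 − (-0.19)·25] / -3000 = -0.001717
∂h/∂y = [0·(-0.19) − 120·(+0.01)] / -3000 = +0.0004000
Flow direction (−∇h) has components (+0.001717 E, -0.0004000 N).
Azimuth = atan2(E, N) = atan2(+0.001717, -0.0004000) = 103.1° ≈ 103°.

103°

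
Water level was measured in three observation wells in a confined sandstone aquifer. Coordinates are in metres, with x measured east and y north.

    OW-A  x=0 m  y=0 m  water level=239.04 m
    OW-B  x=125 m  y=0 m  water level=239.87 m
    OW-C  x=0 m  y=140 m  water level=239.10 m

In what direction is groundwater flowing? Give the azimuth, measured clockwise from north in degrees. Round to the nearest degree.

266°

∂h/∂x = (239.87 − 239.04) / (125 − 0) = +0.006640
∂h/∂y = (239.10 − 239.04) / (140 − 0) = +0.0004286
Flow direction (−∇h) has components (-0.006640 E, -0.0004286 N).
Azimuth = atan2(E, N) = atan2(-0.006640, -0.0004286) = 266.3° ≈ 266°.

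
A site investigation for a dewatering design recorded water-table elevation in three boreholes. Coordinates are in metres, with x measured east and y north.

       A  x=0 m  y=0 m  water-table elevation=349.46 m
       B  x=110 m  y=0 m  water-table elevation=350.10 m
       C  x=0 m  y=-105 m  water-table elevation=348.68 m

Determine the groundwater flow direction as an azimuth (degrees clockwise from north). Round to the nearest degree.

218°

∂h/∂x = (350.10 − 349.46) / (110 − 0) = +0.005818
∂h/∂y = (348.68 − 349.46) / (-105 − 0) = +0.007429
Flow direction (−∇h) has components (-0.005818 E, -0.007429 N).
Azimuth = atan2(E, N) = atan2(-0.005818, -0.007429) = 218.1° ≈ 218°.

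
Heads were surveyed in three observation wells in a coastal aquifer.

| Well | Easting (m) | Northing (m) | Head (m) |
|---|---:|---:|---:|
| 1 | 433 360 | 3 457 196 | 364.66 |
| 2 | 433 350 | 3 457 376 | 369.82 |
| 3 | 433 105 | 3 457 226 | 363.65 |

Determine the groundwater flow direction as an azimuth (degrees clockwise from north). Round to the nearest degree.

194°

Three-point gradient (reference 1): Δ to 2 = (-10, 180, +5.16), Δ to 3 = (-255, 30, -1.01).
∂h/∂x = +0.007382, ∂h/∂y = +0.02908 (det = 45600).
Flow direction (−∇h) has components (-0.007382 E, -0.02908 N).
Azimuth = atan2(E, N) = atan2(-0.007382, -0.02908) = 194.2° ≈ 194°.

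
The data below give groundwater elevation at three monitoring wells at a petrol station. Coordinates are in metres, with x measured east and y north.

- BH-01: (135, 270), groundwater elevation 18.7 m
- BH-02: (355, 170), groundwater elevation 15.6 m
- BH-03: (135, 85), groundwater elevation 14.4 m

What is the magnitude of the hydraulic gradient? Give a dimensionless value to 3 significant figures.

0.0235

With h = a·x + b·y + c and BH-01 as origin, the differences give:
  220·a + (-100)·b = -3.1
  0·a + (-185)·b = -4.3
Eliminate b (×(-185) and ×(-100), subtract): -40700·a = 143.50 → a = ∂h/∂x = -0.003526
Back-substitute: b = ∂h/∂y = +0.02324.
|∇h| = √(-0.003526² + 0.02324²) = 0.02351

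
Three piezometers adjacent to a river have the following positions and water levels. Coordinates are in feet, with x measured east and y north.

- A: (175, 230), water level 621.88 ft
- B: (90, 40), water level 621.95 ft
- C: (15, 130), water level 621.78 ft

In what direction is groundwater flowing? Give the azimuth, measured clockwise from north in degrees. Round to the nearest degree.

307°

Differences from A: to B (Δx, Δy, Δh) = (-85, -190, +0.07); to C = (-160, -100, -0.10).
Determinant of the coordinate differences = (-85)·(-100) − (-160)·(-190) = -21900.
∂h/∂x = [(+0.07)·(-100) − (-0.10)·(-190)] / -21900 = +0.001187
∂h/∂y = [(-85)·(-0.10) − (-160)·(+0.07)] / -21900 = -0.0008995
Flow direction (−∇h) has components (-0.001187 E, +0.0008995 N).
Azimuth = atan2(E, N) = atan2(-0.001187, +0.0008995) = 307.2° ≈ 307°.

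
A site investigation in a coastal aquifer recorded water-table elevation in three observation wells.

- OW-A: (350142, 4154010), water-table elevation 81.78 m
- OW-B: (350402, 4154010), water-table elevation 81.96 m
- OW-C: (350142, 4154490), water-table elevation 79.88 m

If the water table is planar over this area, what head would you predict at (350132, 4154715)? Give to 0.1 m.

79.0 m

∂h/∂x = (81.96 − 81.78) / (350402 − 350142) = +0.0006923
∂h/∂y = (79.88 − 81.78) / (4154490 − 4154010) = -0.003958
h(350132, 4154715) = 81.78 + (+0.0006923)·(-10) + (-0.003958)·(705) = 81.78 -0.007 -2.791 = 78.982 m.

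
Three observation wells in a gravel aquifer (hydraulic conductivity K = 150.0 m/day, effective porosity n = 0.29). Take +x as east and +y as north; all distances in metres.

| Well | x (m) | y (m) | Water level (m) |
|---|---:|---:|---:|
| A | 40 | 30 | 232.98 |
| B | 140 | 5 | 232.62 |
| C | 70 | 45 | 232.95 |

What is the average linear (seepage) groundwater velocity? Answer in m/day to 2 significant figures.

2.3 m/day

With h = a·x + b·y + c and A as origin, the differences give:
  100·a + (-25)·b = -0.36
  30·a + 15·b = -0.03
Eliminate b (×15 and ×(-25), subtract): 2250·a = -6.150 → a = ∂h/∂x = -0.002733
Back-substitute: b = ∂h/∂y = +0.003467.
|∇h| = √(-0.002733² + 0.003467²) = 0.004415
Seepage velocity v = K·i/n = 150.0 × 0.004415 / 0.29 = 2.284 m/day.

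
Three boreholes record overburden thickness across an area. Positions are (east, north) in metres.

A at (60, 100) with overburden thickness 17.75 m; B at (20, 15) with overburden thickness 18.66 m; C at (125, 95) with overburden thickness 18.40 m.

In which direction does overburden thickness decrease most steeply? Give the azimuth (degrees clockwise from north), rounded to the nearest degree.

329°

Taking A as reference: B−A = (-40, -85, +0.91); C−A = (65, -5, +0.65).
Solve a·Δx + b·Δy = Δd: det = (-40)·(-5) − 65·(-85) = 5725.
∂d/∂x = [(+0.91)·(-5) − (+0.65)·(-85)] / 5725 = +0.008856
∂d/∂y = [(-40)·(+0.65) − 65·(+0.91)] / 5725 = -0.01487
Steepest decrease is along −∇f: components (-0.008856 E, +0.01487 N).
Azimuth = atan2(-0.008856, +0.01487) = 329.2° ≈ 329°.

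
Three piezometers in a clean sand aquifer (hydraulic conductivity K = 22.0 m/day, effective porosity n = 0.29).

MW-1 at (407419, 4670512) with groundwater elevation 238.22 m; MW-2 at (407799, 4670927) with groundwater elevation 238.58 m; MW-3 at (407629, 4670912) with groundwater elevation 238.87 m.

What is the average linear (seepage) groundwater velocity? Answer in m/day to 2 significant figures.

Differences from MW-1: to MW-2 (Δx, Δy, Δh) = (380, 415, +0.36); to MW-3 = (210, 400, +0.65).
Determinant of the coordinate differences = 380·400 − 210·415 = 64850.
∂h/∂x = [(+0.36)·400 − (+0.65)·415] / 64850 = -0.001939
∂h/∂y = [380·(+0.65) − 210·(+0.36)] / 64850 = +0.002643
|∇h| = √(-0.001939² + 0.002643²) = 0.003278
Seepage velocity v = K·i/n = 22.0 × 0.003278 / 0.29 = 0.2487 m/day.

0.25 m/day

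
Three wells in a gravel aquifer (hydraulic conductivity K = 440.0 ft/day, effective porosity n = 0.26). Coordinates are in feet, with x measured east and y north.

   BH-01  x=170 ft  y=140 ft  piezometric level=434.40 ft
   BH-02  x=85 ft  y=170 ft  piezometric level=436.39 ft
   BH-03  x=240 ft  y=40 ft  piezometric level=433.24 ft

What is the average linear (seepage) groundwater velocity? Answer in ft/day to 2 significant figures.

45 ft/day

Differences from BH-01: to BH-02 (Δx, Δy, Δh) = (-85, 30, +1.99); to BH-03 = (70, -100, -1.16).
Solve a·Δx + b·Δy = Δh: det = (-85)·(-100) − 70·30 = 6400.
∂h/∂x = [(+1.99)·(-100) − (-1.16)·30] / 6400 = -0.02566
∂h/∂y = [(-85)·(-1.16) − 70·(+1.99)] / 6400 = -0.006359
|∇h| = √(-0.02566² + -0.006359²) = 0.02644
Seepage velocity v = K·i/n = 440.0 × 0.02644 / 0.26 = 44.74 ft/day.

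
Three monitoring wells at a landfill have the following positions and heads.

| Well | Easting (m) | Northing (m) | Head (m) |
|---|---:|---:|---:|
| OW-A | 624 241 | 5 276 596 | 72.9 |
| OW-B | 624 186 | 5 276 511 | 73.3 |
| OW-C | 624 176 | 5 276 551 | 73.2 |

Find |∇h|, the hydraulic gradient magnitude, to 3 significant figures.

With h = a·x + b·y + c and OW-A as origin, the differences give:
  (-55)·a + (-85)·b = +0.4
  (-65)·a + (-45)·b = +0.3
Eliminate b (×(-45) and ×(-85), subtract): -3050·a = 7.50 → a = ∂h/∂x = -0.002459
Back-substitute: b = ∂h/∂y = -0.003115.
|∇h| = √(-0.002459² + -0.003115²) = 0.003969

0.00397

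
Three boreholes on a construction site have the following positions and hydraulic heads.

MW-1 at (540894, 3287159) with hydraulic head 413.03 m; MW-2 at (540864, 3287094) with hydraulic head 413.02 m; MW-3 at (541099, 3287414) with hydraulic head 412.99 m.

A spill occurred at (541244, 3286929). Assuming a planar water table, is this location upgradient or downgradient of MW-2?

With h = a·x + b·y + c and MW-1 as origin, the differences give:
  (-30)·a + (-65)·b = -0.01
  205·a + 255·b = -0.04
Eliminate b (×255 and ×(-65), subtract): 5675·a = -5.150 → a = ∂h/∂x = -0.0009075
Back-substitute: b = ∂h/∂y = +0.0005727.
Head at (541244, 3286929) = 413.03 + (-0.0009075)·(350) + (+0.0005727)·(-230) = 412.58 m.
That is lower than the 413.02 m at MW-2, so the point is downgradient.

downgradient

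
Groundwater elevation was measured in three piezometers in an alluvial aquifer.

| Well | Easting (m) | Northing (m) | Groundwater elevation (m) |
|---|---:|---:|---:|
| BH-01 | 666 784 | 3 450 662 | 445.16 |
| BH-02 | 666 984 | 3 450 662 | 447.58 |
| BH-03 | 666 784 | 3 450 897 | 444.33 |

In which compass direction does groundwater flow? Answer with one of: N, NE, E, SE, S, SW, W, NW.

∂h/∂x = (447.58 − 445.16) / (666984 − 666784) = +0.01210
∂h/∂y = (444.33 − 445.16) / (3450897 − 3450662) = -0.003532
Flow = −∇h = (-0.01210 east, +0.003532 north), which points west.

W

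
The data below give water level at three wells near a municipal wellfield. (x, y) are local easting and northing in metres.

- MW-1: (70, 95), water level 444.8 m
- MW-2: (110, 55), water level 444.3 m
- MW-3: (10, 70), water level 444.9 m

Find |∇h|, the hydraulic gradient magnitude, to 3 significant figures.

Three-point gradient (reference MW-1): Δ to MW-2 = (40, -40, -0.5), Δ to MW-3 = (-60, -25, +0.1).
∂h/∂x = -0.004853, ∂h/∂y = +0.007647 (det = -3400).
|∇h| = √(-0.004853² + 0.007647²) = 0.009057

0.00906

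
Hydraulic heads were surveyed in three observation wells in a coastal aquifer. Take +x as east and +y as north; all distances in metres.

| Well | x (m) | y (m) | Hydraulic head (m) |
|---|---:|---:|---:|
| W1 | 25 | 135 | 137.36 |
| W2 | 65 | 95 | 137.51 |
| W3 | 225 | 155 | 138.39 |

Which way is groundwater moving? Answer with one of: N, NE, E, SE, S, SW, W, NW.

Three-point gradient (reference W1): Δ to W2 = (40, -40, +0.15), Δ to W3 = (200, 20, +1.03).
∂h/∂x = +0.005023, ∂h/∂y = +0.001273 (det = 8800).
Flow = −∇h = (-0.005023 east, -0.001273 north), which points west.

W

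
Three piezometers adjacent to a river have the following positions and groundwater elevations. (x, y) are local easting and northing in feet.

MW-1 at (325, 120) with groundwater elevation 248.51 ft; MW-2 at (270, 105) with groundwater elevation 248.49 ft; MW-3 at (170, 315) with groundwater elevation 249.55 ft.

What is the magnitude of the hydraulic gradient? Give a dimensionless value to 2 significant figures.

0.0047

With h = a·x + b·y + c and MW-1 as origin, the differences give:
  (-55)·a + (-15)·b = -0.02
  (-155)·a + 195·b = +1.04
Eliminate b (×195 and ×(-15), subtract): -13050·a = 11.700 → a = ∂h/∂x = -0.0008966
Back-substitute: b = ∂h/∂y = +0.004621.
|∇h| = √(-0.0008966² + 0.004621²) = 0.004707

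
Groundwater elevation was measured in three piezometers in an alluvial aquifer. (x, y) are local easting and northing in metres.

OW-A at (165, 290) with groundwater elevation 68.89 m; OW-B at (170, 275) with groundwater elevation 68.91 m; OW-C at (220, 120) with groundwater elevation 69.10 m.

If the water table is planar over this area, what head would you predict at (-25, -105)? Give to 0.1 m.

Differences from OW-A: to OW-B (Δx, Δy, Δh) = (5, -15, +0.02); to OW-C = (55, -170, +0.21).
Determinant of the coordinate differences = 5·(-170) − 55·(-15) = -25.
∂h/∂x = [(+0.02)·(-170) − (+0.21)·(-15)] / -25 = +0.010000
∂h/∂y = [5·(+0.21) − 55·(+0.02)] / -25 = +0.002000
h(-25, -105) = 68.89 + (+0.010000)·(-190) + (+0.002000)·(-395) = 68.89 -1.900 -0.790 = 66.200 m.

66.2 m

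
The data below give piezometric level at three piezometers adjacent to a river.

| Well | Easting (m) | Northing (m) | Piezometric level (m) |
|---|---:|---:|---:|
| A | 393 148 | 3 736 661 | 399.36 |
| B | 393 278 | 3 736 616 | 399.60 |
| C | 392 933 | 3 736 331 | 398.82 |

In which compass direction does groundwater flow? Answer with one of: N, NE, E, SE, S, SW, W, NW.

W

Differences from A: to B (Δx, Δy, Δh) = (130, -45, +0.24); to C = (-215, -330, -0.54).
Determinant of the coordinate differences = 130·(-330) − (-215)·(-45) = -52575.
∂h/∂x = [(+0.24)·(-330) − (-0.54)·(-45)] / -52575 = +0.001969
∂h/∂y = [130·(-0.54) − (-215)·(+0.24)] / -52575 = +0.0003538
Flow = −∇h = (-0.001969 east, -0.0003538 north), which points west.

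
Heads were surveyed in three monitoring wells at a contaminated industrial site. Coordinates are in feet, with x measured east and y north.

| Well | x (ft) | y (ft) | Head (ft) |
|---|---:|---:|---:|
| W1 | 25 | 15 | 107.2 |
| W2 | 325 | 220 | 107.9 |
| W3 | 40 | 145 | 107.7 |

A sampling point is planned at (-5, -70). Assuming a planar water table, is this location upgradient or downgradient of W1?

downgradient

Differences from W1: to W2 (Δx, Δy, Δh) = (300, 205, +0.7); to W3 = (15, 130, +0.5).
Solve a·Δx + b·Δy = Δh: det = 300·130 − 15·205 = 35925.
∂h/∂x = [(+0.7)·130 − (+0.5)·205] / 35925 = -0.0003201
∂h/∂y = [300·(+0.5) − 15·(+0.7)] / 35925 = +0.003883
Head at (-5, -70) = 107.2 + (-0.0003201)·(-30) + (+0.003883)·(-85) = 106.88 ft.
That is lower than the 107.2 ft at W1, so the point is downgradient.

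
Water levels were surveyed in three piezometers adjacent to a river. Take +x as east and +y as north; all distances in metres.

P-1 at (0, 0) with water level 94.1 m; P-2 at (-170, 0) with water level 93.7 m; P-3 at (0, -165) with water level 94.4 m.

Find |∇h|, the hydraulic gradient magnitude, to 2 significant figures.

∂h/∂x = (93.7 − 94.1) / (-170 − 0) = +0.002353
∂h/∂y = (94.4 − 94.1) / (-165 − 0) = -0.001818
|∇h| = √(0.002353² + -0.001818²) = 0.002974

0.0030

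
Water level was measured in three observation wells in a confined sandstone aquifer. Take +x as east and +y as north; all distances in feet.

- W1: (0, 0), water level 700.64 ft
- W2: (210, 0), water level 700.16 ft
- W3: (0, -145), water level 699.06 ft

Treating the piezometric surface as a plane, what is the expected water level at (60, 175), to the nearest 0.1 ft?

∂h/∂x = (700.16 − 700.64) / (210 − 0) = -0.002286
∂h/∂y = (699.06 − 700.64) / (-145 − 0) = +0.01090
h(60, 175) = 700.64 + (-0.002286)·(60) + (+0.01090)·(175) = 700.64 -0.137 +1.907 = 702.410 ft.

702.4 ft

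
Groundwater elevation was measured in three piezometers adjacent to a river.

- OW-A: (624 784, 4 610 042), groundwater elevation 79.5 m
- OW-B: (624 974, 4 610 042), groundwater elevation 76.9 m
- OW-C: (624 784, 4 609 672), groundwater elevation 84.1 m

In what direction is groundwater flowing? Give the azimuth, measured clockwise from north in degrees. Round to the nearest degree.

∂h/∂x = (76.9 − 79.5) / (624974 − 624784) = -0.01368
∂h/∂y = (84.1 − 79.5) / (4609672 − 4610042) = -0.01243
Flow direction (−∇h) has components (+0.01368 E, +0.01243 N).
Azimuth = atan2(E, N) = atan2(+0.01368, +0.01243) = 47.7° ≈ 048°.

048°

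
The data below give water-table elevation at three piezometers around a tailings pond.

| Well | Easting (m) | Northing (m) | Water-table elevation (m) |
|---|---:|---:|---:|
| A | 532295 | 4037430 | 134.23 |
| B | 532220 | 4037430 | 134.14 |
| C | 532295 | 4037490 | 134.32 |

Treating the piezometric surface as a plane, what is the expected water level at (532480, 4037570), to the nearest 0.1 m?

134.7 m

∂h/∂x = (134.14 − 134.23) / (532220 − 532295) = +0.001200
∂h/∂y = (134.32 − 134.23) / (4037490 − 4037430) = +0.001500
h(532480, 4037570) = 134.23 + (+0.001200)·(185) + (+0.001500)·(140) = 134.23 +0.222 +0.210 = 134.662 m.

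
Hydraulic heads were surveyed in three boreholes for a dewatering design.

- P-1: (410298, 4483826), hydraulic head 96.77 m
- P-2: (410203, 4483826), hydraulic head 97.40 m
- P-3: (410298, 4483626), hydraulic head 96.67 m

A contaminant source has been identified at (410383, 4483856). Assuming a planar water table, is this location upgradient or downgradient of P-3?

downgradient

∂h/∂x = (97.40 − 96.77) / (410203 − 410298) = -0.006632
∂h/∂y = (96.67 − 96.77) / (4483626 − 4483826) = +0.0005000
Head at (410383, 4483856) = 96.77 + (-0.006632)·(85) + (+0.0005000)·(30) = 96.22 m.
That is lower than the 96.67 m at P-3, so the point is downgradient.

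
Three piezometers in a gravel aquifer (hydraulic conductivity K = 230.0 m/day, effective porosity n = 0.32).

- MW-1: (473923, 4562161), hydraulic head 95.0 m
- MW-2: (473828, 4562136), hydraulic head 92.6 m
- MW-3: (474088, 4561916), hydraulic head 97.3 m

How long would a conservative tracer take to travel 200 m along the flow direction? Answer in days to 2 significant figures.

11 days

Differences from MW-1: to MW-2 (Δx, Δy, Δh) = (-95, -25, -2.4); to MW-3 = (165, -245, +2.3).
Solve a·Δx + b·Δy = Δh: det = (-95)·(-245) − 165·(-25) = 27400.
∂h/∂x = [(-2.4)·(-245) − (+2.3)·(-25)] / 27400 = +0.02356
∂h/∂y = [(-95)·(+2.3) − 165·(-2.4)] / 27400 = +0.006478
|∇h| = √(0.02356² + 0.006478²) = 0.02443
Seepage velocity v = K·i/n = 230.0 × 0.02443 / 0.32 = 17.56 m/day.
t = 200 / 17.56 = 11.39 days.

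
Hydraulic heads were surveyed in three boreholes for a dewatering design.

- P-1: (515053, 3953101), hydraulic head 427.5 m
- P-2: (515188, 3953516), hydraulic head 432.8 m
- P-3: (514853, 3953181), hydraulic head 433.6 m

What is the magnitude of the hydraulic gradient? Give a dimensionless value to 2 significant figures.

0.030

With h = a·x + b·y + c and P-1 as origin, the differences give:
  135·a + 415·b = +5.3
  (-200)·a + 80·b = +6.1
Eliminate b (×80 and ×415, subtract): 93800·a = -2107.50 → a = ∂h/∂x = -0.02247
Back-substitute: b = ∂h/∂y = +0.02008.
|∇h| = √(-0.02247² + 0.02008²) = 0.03013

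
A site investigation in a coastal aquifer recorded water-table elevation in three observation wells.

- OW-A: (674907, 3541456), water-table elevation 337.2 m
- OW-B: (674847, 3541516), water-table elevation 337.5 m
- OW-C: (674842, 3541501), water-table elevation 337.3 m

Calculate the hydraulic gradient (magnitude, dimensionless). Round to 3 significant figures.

Differences from OW-A: to OW-B (Δx, Δy, Δh) = (-60, 60, +0.3); to OW-C = (-65, 45, +0.1).
Determinant of the coordinate differences = (-60)·45 − (-65)·60 = 1200.
∂h/∂x = [(+0.3)·45 − (+0.1)·60] / 1200 = +0.006250
∂h/∂y = [(-60)·(+0.1) − (-65)·(+0.3)] / 1200 = +0.01125
|∇h| = √(0.006250² + 0.01125²) = 0.01287

0.0129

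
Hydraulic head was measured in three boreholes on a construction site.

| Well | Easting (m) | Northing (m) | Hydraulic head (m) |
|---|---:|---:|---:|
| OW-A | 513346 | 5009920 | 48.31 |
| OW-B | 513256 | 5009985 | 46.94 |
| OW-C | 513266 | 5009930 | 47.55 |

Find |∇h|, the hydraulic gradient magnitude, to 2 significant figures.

0.013

With h = a·x + b·y + c and OW-A as origin, the differences give:
  (-90)·a + 65·b = -1.37
  (-80)·a + 10·b = -0.76
Eliminate b (×10 and ×65, subtract): 4300·a = 35.700 → a = ∂h/∂x = +0.008302
Back-substitute: b = ∂h/∂y = -0.009581.
|∇h| = √(0.008302² + -0.009581²) = 0.01268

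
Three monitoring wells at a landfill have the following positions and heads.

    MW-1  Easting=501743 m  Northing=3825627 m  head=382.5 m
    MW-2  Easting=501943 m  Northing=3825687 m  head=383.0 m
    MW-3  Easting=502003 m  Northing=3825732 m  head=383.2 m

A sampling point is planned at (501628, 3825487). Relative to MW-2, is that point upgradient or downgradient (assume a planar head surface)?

downgradient

With h = a·x + b·y + c and MW-1 as origin, the differences give:
  200·a + 60·b = +0.5
  260·a + 105·b = +0.7
Eliminate b (×105 and ×60, subtract): 5400·a = 10.50 → a = ∂h/∂x = +0.001944
Back-substitute: b = ∂h/∂y = +0.001852.
Head at (501628, 3825487) = 382.5 + (+0.001944)·(-115) + (+0.001852)·(-140) = 382.02 m.
That is lower than the 383.0 m at MW-2, so the point is downgradient.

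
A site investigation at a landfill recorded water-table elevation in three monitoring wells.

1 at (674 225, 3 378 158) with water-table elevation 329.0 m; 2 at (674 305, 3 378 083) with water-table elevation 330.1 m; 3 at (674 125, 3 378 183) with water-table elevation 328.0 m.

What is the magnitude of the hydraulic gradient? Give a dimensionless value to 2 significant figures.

0.010

Taking 1 as reference: 2−1 = (80, -75, +1.1); 3−1 = (-100, 25, -1.0).
Determinant of the coordinate differences = 80·25 − (-100)·(-75) = -5500.
∂h/∂x = [(+1.1)·25 − (-1.0)·(-75)] / -5500 = +0.008636
∂h/∂y = [80·(-1.0) − (-100)·(+1.1)] / -5500 = -0.005455
|∇h| = √(0.008636² + -0.005455²) = 0.01021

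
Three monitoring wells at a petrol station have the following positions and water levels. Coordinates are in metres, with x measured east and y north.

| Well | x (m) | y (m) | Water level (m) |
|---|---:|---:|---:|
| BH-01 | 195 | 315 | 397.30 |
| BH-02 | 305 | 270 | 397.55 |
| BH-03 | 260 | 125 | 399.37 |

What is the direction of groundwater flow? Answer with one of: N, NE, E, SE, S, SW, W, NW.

Taking BH-01 as reference: BH-02−BH-01 = (110, -45, +0.25); BH-03−BH-01 = (65, -190, +2.07).
Determinant of the coordinate differences = 110·(-190) − 65·(-45) = -17975.
∂h/∂x = [(+0.25)·(-190) − (+2.07)·(-45)] / -17975 = -0.002540
∂h/∂y = [110·(+2.07) − 65·(+0.25)] / -17975 = -0.01176
Flow = −∇h = (+0.002540 east, +0.01176 north), which points north.

N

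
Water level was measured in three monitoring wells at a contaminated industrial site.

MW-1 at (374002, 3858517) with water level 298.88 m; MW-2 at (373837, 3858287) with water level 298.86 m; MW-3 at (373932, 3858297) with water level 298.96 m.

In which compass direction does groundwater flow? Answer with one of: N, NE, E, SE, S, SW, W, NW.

NW

Differences from MW-1: to MW-2 (Δx, Δy, Δh) = (-165, -230, -0.02); to MW-3 = (-70, -220, +0.08).
Determinant of the coordinate differences = (-165)·(-220) − (-70)·(-230) = 20200.
∂h/∂x = [(-0.02)·(-220) − (+0.08)·(-230)] / 20200 = +0.001129
∂h/∂y = [(-165)·(+0.08) − (-70)·(-0.02)] / 20200 = -0.0007228
Flow = −∇h = (-0.001129 east, +0.0007228 north), which points northwest.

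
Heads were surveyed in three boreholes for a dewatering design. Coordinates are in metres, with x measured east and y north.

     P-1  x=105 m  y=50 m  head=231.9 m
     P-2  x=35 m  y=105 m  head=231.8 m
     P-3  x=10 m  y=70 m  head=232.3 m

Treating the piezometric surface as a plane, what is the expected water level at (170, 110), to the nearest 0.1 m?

Differences from P-1: to P-2 (Δx, Δy, Δh) = (-70, 55, -0.1); to P-3 = (-95, 20, +0.4).
Solve a·Δx + b·Δy = Δh: det = (-70)·20 − (-95)·55 = 3825.
∂h/∂x = [(-0.1)·20 − (+0.4)·55] / 3825 = -0.006275
∂h/∂y = [(-70)·(+0.4) − (-95)·(-0.1)] / 3825 = -0.009804
h(170, 110) = 231.9 + (-0.006275)·(65) + (-0.009804)·(60) = 231.9 -0.408 -0.588 = 230.904 m.

230.9 m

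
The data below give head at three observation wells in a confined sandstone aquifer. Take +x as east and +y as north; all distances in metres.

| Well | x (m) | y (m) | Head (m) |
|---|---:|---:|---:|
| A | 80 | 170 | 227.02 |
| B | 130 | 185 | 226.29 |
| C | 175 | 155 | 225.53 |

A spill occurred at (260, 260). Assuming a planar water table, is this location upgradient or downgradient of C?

Three-point gradient (reference A): Δ to B = (50, 15, -0.73), Δ to C = (95, -15, -1.49).
∂h/∂x = -0.01531, ∂h/∂y = +0.002368 (det = -2175).
Head at (260, 260) = 227.02 + (-0.01531)·(180) + (+0.002368)·(90) = 224.48 m.
That is lower than the 225.53 m at C, so the point is downgradient.

downgradient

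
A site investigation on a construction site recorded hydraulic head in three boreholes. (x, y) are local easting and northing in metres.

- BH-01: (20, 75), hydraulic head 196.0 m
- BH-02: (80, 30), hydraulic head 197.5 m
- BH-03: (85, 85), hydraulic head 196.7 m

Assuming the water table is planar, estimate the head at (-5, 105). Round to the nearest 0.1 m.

195.2 m

Three-point gradient (reference BH-01): Δ to BH-02 = (60, -45, +1.5), Δ to BH-03 = (65, 10, +0.7).
∂h/∂x = +0.01319, ∂h/∂y = -0.01574 (det = 3525).
h(-5, 105) = 196.0 + (+0.01319)·(-25) + (-0.01574)·(30) = 196.0 -0.330 -0.472 = 195.198 m.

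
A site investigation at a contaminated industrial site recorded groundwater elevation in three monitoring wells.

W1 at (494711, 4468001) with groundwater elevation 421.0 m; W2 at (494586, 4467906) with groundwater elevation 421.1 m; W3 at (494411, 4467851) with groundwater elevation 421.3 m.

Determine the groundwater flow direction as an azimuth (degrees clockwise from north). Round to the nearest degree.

Taking W1 as reference: W2−W1 = (-125, -95, +0.1); W3−W1 = (-300, -150, +0.3).
Determinant of the coordinate differences = (-125)·(-150) − (-300)·(-95) = -9750.
∂h/∂x = [(+0.1)·(-150) − (+0.3)·(-95)] / -9750 = -0.001385
∂h/∂y = [(-125)·(+0.3) − (-300)·(+0.1)] / -9750 = +0.0007692
Flow direction (−∇h) has components (+0.001385 E, -0.0007692 N).
Azimuth = atan2(E, N) = atan2(+0.001385, -0.0007692) = 119.1° ≈ 119°.

119°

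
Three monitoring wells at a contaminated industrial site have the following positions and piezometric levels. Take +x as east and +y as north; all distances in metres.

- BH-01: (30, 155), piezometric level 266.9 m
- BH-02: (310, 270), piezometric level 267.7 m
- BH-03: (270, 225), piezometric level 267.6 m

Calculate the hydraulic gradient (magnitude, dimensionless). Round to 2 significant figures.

Taking BH-01 as reference: BH-02−BH-01 = (280, 115, +0.8); BH-03−BH-01 = (240, 70, +0.7).
Solve a·Δx + b·Δy = Δh: det = 280·70 − 240·115 = -8000.
∂h/∂x = [(+0.8)·70 − (+0.7)·115] / -8000 = +0.003063
∂h/∂y = [280·(+0.7) − 240·(+0.8)] / -8000 = -0.0005000
|∇h| = √(0.003063² + -0.0005000²) = 0.003104

0.0031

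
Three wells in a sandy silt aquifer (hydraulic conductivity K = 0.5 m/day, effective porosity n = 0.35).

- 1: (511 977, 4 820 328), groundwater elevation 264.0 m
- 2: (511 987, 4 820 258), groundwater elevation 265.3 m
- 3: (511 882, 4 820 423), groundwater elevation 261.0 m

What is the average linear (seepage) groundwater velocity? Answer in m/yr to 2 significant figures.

12 m/yr

Taking 1 as reference: 2−1 = (10, -70, +1.3); 3−1 = (-95, 95, -3.0).
Determinant of the coordinate differences = 10·95 − (-95)·(-70) = -5700.
∂h/∂x = [(+1.3)·95 − (-3.0)·(-70)] / -5700 = +0.01518
∂h/∂y = [10·(-3.0) − (-95)·(+1.3)] / -5700 = -0.01640
|∇h| = √(0.01518² + -0.01640²) = 0.02235
Seepage velocity v = K·i/n = 0.5 × 0.02235 / 0.35 = 0.03193 m/day = 11.66 m/yr.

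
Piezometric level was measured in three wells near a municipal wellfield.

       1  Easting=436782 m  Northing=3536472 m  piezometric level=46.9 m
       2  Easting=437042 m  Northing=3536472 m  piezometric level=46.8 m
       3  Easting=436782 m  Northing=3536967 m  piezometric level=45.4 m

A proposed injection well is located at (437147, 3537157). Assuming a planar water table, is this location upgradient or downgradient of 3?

∂h/∂x = (46.8 − 46.9) / (437042 − 436782) = -0.0003846
∂h/∂y = (45.4 − 46.9) / (3536967 − 3536472) = -0.003030
Head at (437147, 3537157) = 46.9 + (-0.0003846)·(365) + (-0.003030)·(685) = 44.68 m.
That is lower than the 45.4 m at 3, so the point is downgradient.

downgradient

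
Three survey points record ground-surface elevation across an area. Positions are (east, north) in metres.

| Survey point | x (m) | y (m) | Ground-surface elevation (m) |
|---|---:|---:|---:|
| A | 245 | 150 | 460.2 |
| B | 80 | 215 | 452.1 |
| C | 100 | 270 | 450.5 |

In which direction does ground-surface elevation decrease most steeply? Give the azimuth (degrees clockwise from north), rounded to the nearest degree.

Differences from A: to B (Δx, Δy, Δh) = (-165, 65, -8.1); to C = (-145, 120, -9.7).
Solve a·Δx + b·Δy = Δz: det = (-165)·120 − (-145)·65 = -10375.
∂z/∂x = [(-8.1)·120 − (-9.7)·65] / -10375 = +0.03292
∂z/∂y = [(-165)·(-9.7) − (-145)·(-8.1)] / -10375 = -0.04106
Steepest decrease is along −∇f: components (-0.03292 E, +0.04106 N).
Azimuth = atan2(-0.03292, +0.04106) = 321.3° ≈ 321°.

321°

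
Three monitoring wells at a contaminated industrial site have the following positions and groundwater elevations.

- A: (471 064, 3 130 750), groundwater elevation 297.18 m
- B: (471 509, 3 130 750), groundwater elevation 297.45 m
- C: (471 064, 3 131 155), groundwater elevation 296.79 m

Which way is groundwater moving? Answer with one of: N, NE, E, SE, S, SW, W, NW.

NW

∂h/∂x = (297.45 − 297.18) / (471509 − 471064) = +0.0006067
∂h/∂y = (296.79 − 297.18) / (3131155 − 3130750) = -0.0009630
Flow = −∇h = (-0.0006067 east, +0.0009630 north), which points northwest.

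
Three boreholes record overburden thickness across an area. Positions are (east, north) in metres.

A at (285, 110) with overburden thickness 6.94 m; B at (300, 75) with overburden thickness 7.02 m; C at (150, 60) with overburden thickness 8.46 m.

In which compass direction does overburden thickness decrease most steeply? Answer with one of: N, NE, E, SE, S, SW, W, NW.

NE

Three-point gradient (reference A): Δ to B = (15, -35, +0.08), Δ to C = (-135, -50, +1.52).
∂d/∂x = -0.008986, ∂d/∂y = -0.006137 (det = -5475).
Steepest decrease is along −∇f = (+0.008986 E, +0.006137 N) → northeast.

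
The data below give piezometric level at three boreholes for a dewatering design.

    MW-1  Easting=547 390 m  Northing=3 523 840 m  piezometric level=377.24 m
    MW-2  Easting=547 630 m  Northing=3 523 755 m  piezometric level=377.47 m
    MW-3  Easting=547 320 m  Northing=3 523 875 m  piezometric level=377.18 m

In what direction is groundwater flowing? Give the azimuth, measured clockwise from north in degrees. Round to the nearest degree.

240°

With h = a·x + b·y + c and MW-1 as origin, the differences give:
  240·a + (-85)·b = +0.23
  (-70)·a + 35·b = -0.06
Eliminate b (×35 and ×(-85), subtract): 2450·a = 2.950 → a = ∂h/∂x = +0.001204
Back-substitute: b = ∂h/∂y = +0.0006939.
Flow direction (−∇h) has components (-0.001204 E, -0.0006939 N).
Azimuth = atan2(E, N) = atan2(-0.001204, -0.0006939) = 240.0° ≈ 240°.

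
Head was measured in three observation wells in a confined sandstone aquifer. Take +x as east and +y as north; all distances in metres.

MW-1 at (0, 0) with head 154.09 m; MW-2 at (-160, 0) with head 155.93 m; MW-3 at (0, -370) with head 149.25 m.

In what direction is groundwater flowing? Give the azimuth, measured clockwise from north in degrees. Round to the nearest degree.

∂h/∂x = (155.93 − 154.09) / (-160 − 0) = -0.01150
∂h/∂y = (149.25 − 154.09) / (-370 − 0) = +0.01308
Flow direction (−∇h) has components (+0.01150 E, -0.01308 N).
Azimuth = atan2(E, N) = atan2(+0.01150, -0.01308) = 138.7° ≈ 139°.

139°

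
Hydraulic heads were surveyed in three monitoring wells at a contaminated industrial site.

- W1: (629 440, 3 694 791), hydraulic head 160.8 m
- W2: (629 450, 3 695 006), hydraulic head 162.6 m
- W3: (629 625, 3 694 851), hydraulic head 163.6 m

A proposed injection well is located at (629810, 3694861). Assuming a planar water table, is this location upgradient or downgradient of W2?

upgradient

Differences from W1: to W2 (Δx, Δy, Δh) = (10, 215, +1.8); to W3 = (185, 60, +2.8).
Solve a·Δx + b·Δy = Δh: det = 10·60 − 185·215 = -39175.
∂h/∂x = [(+1.8)·60 − (+2.8)·215] / -39175 = +0.01261
∂h/∂y = [10·(+2.8) − 185·(+1.8)] / -39175 = +0.007786
Head at (629810, 3694861) = 160.8 + (+0.01261)·(370) + (+0.007786)·(70) = 166.01 m.
That is higher than the 162.6 m at W2, so the point is upgradient.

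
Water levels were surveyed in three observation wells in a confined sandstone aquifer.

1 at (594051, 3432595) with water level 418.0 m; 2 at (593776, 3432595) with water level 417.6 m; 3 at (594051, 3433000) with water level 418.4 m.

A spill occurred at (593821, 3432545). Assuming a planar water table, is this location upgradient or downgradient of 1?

downgradient

∂h/∂x = (417.6 − 418.0) / (593776 − 594051) = +0.001455
∂h/∂y = (418.4 − 418.0) / (3433000 − 3432595) = +0.0009877
Head at (593821, 3432545) = 418.0 + (+0.001455)·(-230) + (+0.0009877)·(-50) = 417.62 m.
That is lower than the 418.0 m at 1, so the point is downgradient.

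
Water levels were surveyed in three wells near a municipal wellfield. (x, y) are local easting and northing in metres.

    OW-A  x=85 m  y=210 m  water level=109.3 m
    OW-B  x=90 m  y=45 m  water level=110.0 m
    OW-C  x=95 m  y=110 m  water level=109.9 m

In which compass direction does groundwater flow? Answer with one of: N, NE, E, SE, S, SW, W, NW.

Taking OW-A as reference: OW-B−OW-A = (5, -165, +0.7); OW-C−OW-A = (10, -100, +0.6).
Determinant of the coordinate differences = 5·(-100) − 10·(-165) = 1150.
∂h/∂x = [(+0.7)·(-100) − (+0.6)·(-165)] / 1150 = +0.02522
∂h/∂y = [5·(+0.6) − 10·(+0.7)] / 1150 = -0.003478
Flow = −∇h = (-0.02522 east, +0.003478 north), which points west.

W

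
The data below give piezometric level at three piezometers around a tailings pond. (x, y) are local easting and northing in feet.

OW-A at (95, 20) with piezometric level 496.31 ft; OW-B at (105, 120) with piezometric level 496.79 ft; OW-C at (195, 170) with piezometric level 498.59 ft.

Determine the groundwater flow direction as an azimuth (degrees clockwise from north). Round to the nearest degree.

261°

Taking OW-A as reference: OW-B−OW-A = (10, 100, +0.48); OW-C−OW-A = (100, 150, +2.28).
Solve a·Δx + b·Δy = Δh: det = 10·150 − 100·100 = -8500.
∂h/∂x = [(+0.48)·150 − (+2.28)·100] / -8500 = +0.01835
∂h/∂y = [10·(+2.28) − 100·(+0.48)] / -8500 = +0.002965
Flow direction (−∇h) has components (-0.01835 E, -0.002965 N).
Azimuth = atan2(E, N) = atan2(-0.01835, -0.002965) = 260.8° ≈ 261°.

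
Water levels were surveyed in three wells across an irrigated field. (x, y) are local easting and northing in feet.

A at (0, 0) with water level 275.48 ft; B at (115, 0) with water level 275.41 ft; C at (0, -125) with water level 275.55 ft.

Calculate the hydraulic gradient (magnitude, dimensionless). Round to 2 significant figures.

∂h/∂x = (275.41 − 275.48) / (115 − 0) = -0.0006087
∂h/∂y = (275.55 − 275.48) / (-125 − 0) = -0.0005600
|∇h| = √(-0.0006087² + -0.0005600²) = 0.0008271

0.00083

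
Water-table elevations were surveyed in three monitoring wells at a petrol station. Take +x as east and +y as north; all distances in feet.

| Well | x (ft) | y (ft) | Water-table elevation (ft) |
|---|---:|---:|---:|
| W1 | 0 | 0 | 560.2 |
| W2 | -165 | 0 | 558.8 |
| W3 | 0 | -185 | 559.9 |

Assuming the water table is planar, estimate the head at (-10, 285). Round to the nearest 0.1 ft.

∂h/∂x = (558.8 − 560.2) / (-165 − 0) = +0.008485
∂h/∂y = (559.9 − 560.2) / (-185 − 0) = +0.001622
h(-10, 285) = 560.2 + (+0.008485)·(-10) + (+0.001622)·(285) = 560.2 -0.085 +0.462 = 560.577 ft.

560.6 ft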